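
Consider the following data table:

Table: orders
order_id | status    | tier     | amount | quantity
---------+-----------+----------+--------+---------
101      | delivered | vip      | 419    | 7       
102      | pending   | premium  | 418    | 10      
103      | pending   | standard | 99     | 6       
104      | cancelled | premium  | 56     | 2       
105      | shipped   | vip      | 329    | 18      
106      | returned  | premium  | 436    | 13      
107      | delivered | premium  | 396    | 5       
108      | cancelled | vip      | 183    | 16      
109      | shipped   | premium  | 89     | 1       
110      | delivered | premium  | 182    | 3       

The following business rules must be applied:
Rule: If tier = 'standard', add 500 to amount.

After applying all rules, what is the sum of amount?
3107

Step 1: Count records where tier = 'standard': 1
Step 2: Total bonus added: 1 × 500 = 500
Step 3: Original sum of amount: 2607
Step 4: Final sum = 2607 + 500 = 3107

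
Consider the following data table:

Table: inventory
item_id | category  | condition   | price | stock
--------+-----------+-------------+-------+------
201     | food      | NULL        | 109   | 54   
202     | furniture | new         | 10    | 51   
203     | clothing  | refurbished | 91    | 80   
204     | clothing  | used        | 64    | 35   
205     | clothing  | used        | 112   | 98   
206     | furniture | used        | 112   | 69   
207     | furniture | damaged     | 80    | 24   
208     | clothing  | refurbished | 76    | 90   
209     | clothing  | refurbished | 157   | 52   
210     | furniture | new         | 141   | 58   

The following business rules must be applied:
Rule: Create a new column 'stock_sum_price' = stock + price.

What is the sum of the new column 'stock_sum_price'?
1563

Step 1: For each record, compute stock + price
Example calculations:
  54 + 109 = 163
  51 + 10 = 61
  80 + 91 = 171
  ...
Step 2: Sum all derived values
Step 3: Total = 1563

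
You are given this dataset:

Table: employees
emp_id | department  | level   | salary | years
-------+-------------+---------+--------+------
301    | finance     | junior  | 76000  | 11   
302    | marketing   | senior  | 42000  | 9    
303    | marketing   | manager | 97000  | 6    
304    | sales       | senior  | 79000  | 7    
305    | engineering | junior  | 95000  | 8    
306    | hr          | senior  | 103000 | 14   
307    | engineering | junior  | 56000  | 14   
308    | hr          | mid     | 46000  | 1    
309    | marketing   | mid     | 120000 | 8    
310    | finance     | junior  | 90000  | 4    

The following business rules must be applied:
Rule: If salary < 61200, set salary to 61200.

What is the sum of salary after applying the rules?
843600

Step 1: 3 records have salary < 61200
Step 2: These records originally summed to 144000
Step 3: After setting to minimum: 3 × 61200 = 183600
Step 4: Unaffected records sum: 660000
Step 5: Final sum = 183600 + 660000 = 843600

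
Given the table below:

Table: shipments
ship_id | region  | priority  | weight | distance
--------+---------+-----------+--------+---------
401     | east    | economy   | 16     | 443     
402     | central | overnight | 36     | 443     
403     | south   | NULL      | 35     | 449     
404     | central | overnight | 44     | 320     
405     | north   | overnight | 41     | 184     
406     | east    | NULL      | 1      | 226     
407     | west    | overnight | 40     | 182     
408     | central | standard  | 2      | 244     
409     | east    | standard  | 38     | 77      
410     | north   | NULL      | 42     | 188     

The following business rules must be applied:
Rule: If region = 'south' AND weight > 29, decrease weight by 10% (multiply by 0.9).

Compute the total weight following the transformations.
291.5

Step 1: Find records where region = 'south' AND weight > 29
Step 2: 1 records match, summing to 35
Step 3: After multiplier: 35 × 0.9 = 31.5
Step 4: Unaffected records sum: 260
Step 5: Final sum = 31.5 + 260 = 291.5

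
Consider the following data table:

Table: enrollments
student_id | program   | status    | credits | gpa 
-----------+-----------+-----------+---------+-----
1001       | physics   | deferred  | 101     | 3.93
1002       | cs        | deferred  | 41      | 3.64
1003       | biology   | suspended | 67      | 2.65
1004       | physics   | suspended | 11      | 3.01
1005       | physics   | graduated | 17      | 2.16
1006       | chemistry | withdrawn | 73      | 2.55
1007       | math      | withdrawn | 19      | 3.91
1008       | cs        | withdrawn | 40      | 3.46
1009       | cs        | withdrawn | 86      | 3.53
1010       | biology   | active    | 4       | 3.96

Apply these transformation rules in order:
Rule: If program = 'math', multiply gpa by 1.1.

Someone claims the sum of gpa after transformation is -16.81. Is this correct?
No, the correct result is 33.19.

Step 1: Calculate the correct sum after transformation
Step 2: Apply multiplier 1.1 to records where program = 'math'
Step 3: Correct result = 33.19
Step 4: Claimed result = -16.81
Step 5: 33.19 ≠ -16.81
Conclusion: The claimed result is incorrect. The correct answer is 33.19.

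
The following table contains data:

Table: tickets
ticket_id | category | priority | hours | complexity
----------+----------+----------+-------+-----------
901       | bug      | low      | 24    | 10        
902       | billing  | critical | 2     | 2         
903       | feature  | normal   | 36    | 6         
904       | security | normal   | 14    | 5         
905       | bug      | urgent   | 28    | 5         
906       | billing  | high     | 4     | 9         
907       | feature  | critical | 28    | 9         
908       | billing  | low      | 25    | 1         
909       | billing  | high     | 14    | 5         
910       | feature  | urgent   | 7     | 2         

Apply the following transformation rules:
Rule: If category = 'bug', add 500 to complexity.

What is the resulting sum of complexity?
1054

Step 1: Count records where category = 'bug': 2
Step 2: Total bonus added: 2 × 500 = 1000
Step 3: Original sum of complexity: 54
Step 4: Final sum = 54 + 1000 = 1054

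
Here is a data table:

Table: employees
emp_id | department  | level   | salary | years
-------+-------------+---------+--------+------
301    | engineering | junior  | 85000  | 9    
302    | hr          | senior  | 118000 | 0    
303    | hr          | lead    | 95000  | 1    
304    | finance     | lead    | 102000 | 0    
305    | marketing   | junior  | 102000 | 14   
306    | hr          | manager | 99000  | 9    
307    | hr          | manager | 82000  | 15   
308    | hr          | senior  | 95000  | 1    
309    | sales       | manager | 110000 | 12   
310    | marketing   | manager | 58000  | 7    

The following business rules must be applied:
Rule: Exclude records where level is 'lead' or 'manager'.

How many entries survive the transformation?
4

Step 1: Count records to exclude
  - 2 (lead) + 4 (manager) = 6 records
Step 2: Total records: 10
Step 3: Remaining = 10 - 6 = 4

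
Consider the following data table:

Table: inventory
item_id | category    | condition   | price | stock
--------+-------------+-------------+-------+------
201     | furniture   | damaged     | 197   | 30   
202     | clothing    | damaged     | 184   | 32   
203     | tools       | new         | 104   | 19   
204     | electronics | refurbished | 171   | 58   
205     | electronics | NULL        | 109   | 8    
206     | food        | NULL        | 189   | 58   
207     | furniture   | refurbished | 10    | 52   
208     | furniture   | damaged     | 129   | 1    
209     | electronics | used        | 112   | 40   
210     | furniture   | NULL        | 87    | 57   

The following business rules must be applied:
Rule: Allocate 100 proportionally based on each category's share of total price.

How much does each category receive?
clothing: 14.24, electronics: 30.34, food: 14.63, furniture: 32.74, tools: 8.05

Step 1: Calculate total price = 1292
Step 2: Calculate each category's proportion:
  clothing: 184/1292 = 14.24% → 14.24
  electronics: 392/1292 = 30.34% → 30.34
  food: 189/1292 = 14.63% → 14.63
  furniture: 423/1292 = 32.74% → 32.74
  tools: 104/1292 = 8.05% → 8.05
Step 3: Verify: sum of allocations ≈ 100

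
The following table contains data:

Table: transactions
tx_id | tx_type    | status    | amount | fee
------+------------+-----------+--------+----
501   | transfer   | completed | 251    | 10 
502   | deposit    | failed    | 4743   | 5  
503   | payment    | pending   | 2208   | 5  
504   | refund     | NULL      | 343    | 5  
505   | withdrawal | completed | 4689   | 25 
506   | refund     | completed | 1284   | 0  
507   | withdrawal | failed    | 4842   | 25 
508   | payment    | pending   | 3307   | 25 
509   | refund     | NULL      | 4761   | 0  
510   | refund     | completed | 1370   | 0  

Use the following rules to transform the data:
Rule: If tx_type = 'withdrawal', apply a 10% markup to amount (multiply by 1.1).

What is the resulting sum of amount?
28751.1

Step 1: Records with tx_type = 'withdrawal' have total amount = 9531
Step 2: Apply multiplier: 9531 × 1.1 = 10484.1
Step 3: Other records total: 18267
Step 4: Final sum = 10484.1 + 18267 = 28751.1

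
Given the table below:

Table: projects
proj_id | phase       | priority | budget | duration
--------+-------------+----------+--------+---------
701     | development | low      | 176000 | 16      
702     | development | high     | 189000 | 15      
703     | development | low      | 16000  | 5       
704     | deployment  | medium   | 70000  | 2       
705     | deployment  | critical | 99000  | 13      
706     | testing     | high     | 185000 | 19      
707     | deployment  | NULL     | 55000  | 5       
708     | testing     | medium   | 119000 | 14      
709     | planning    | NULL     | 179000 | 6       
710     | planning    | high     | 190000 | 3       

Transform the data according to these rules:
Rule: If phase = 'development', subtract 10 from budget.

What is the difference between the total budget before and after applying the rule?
30

Step 1: Original sum of budget = 1278000
Step 2: 3 records have phase = 'development'
Step 3: Each affected record changes by -10
Step 4: Total change = 3 × -10 = -30
Step 5: New sum = 1278000 + -30 = 1277970
Step 6: Difference = |1277970 - 1278000| = 30
        (Sum decreased by 30)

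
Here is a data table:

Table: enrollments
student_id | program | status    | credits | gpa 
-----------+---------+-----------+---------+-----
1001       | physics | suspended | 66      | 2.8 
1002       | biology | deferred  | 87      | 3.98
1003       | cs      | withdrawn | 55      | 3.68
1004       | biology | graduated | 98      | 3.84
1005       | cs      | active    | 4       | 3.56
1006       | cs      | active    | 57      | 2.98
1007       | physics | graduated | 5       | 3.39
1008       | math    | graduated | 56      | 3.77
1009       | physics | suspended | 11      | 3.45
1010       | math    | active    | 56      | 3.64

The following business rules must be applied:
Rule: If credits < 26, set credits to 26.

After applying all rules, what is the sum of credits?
553

Step 1: 3 records have credits < 26
Step 2: These records originally summed to 20
Step 3: After setting to minimum: 3 × 26 = 78
Step 4: Unaffected records sum: 475
Step 5: Final sum = 78 + 475 = 553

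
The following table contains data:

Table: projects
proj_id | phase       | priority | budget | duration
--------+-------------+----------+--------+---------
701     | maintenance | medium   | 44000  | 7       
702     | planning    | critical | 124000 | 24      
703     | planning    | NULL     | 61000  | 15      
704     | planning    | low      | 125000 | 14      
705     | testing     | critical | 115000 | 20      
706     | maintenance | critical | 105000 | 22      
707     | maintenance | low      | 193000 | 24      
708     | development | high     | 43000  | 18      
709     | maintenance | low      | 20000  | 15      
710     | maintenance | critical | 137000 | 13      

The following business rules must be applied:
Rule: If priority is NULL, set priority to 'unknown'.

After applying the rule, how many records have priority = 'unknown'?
1

Step 1: Count records where priority IS NULL
Step 2: Found 1 records with NULL priority
Step 3: These records will have priority set to 'unknown'
Step 4: Records already having priority = 'unknown': 0
Step 5: Answer: 1 + 0 = 1 records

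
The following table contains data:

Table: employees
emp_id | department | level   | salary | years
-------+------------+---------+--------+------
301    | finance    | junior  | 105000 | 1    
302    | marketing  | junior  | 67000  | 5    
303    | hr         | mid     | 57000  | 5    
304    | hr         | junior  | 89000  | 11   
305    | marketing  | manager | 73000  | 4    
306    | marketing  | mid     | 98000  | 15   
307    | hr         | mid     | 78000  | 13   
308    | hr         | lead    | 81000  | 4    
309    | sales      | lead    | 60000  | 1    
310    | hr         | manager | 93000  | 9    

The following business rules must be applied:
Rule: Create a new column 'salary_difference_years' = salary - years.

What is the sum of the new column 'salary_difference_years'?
800932

Step 1: For each record, compute salary - years
Example calculations:
  105000 - 1 = 104999
  67000 - 5 = 66995
  57000 - 5 = 56995
  ...
Step 2: Sum all derived values
Step 3: Total = 800932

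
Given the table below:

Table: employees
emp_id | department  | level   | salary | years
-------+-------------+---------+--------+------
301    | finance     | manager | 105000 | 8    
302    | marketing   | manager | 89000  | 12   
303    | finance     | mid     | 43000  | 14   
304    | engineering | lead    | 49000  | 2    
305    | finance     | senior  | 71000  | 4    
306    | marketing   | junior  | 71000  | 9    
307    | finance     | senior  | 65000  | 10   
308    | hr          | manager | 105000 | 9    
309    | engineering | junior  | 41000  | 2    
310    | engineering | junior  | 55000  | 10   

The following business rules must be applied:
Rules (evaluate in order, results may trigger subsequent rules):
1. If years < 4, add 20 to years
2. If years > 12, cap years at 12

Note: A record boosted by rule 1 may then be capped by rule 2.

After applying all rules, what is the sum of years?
98

Step 1: Apply rule 1 to records with years < 4
  - 2 records get bonus of 20
  - Of these, 2 records then exceed 12 and get capped
Step 2: Apply rule 2 to records with years > 12
  - 1 records (original) are capped
Step 3: Calculate final sum = 98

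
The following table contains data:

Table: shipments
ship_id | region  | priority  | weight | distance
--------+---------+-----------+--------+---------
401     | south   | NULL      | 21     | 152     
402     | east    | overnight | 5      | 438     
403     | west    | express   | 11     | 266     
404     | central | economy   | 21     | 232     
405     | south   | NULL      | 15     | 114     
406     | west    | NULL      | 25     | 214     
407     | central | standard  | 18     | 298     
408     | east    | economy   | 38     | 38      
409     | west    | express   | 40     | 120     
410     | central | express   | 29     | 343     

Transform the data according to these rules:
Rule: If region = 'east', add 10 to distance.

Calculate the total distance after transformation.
2235

Step 1: Count records where region = 'east': 2
Step 2: Total bonus added: 2 × 10 = 20
Step 3: Original sum of distance: 2215
Step 4: Final sum = 2215 + 20 = 2235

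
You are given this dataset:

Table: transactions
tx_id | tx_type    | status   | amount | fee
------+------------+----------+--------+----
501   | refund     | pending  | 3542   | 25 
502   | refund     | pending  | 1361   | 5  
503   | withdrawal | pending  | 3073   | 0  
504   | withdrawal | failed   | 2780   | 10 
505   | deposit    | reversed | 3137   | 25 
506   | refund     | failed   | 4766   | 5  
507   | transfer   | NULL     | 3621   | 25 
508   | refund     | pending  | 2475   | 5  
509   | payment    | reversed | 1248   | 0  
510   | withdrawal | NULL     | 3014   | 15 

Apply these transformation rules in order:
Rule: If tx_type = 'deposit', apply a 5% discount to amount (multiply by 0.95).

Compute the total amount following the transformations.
28860.15

Step 1: Records with tx_type = 'deposit' have total amount = 3137
Step 2: Apply multiplier: 3137 × 0.95 = 2980.15
Step 3: Other records total: 25880
Step 4: Final sum = 2980.15 + 25880 = 28860.15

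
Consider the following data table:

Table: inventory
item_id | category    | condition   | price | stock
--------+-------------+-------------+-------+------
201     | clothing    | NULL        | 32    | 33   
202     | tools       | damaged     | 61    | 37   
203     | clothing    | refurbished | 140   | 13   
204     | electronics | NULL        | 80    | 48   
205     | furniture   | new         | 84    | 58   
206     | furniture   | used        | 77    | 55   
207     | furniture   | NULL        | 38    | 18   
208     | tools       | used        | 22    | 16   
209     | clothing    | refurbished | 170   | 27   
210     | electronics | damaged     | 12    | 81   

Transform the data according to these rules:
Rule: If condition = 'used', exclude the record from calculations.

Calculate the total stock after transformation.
315

Step 1: Identify records where condition = 'used'
Step 2: The excluded records sum to 71
Step 3: Original total stock = 386
Step 4: Remaining total = 386 - 71 = 315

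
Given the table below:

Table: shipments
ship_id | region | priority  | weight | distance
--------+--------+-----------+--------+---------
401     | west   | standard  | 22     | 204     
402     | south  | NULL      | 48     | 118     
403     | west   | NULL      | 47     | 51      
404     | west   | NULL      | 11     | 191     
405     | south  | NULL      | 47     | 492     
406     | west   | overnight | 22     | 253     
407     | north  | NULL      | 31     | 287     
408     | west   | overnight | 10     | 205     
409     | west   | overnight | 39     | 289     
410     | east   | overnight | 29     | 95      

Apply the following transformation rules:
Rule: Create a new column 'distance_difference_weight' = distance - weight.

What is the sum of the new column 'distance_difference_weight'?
1879

Step 1: For each record, compute distance - weight
Example calculations:
  204 - 22 = 182
  118 - 48 = 70
  51 - 47 = 4
  ...
Step 2: Sum all derived values
Step 3: Total = 1879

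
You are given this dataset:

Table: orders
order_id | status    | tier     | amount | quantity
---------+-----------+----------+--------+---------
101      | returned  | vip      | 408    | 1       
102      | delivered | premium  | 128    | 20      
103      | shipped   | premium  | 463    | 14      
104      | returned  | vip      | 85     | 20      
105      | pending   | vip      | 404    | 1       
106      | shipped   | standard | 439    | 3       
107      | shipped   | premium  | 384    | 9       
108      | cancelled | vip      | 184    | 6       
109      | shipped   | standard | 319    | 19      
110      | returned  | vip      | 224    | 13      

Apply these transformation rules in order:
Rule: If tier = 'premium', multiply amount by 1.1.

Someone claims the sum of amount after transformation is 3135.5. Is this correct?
Yes, the result is correct.

Step 1: Calculate the correct sum after transformation
Step 2: Apply multiplier 1.1 to records where tier = 'premium'
Step 3: Correct result = 3135.5
Step 4: Claimed result = 3135.5
Step 5: 3135.5 = 3135.5 ✓
Conclusion: The claimed result is correct.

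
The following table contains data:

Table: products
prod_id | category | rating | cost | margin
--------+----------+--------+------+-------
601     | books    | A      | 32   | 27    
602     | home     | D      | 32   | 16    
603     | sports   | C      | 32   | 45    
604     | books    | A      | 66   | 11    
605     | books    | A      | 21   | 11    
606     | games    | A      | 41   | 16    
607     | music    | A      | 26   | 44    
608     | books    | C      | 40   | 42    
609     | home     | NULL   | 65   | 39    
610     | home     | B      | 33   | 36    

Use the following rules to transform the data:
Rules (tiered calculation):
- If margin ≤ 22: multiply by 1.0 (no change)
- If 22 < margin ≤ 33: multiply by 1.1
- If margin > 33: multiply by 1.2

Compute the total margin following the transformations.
330.9

Step 1: Tier 1 (margin ≤ 22): 4 records, sum = 54 × 1.0 = 54.0
Step 2: Tier 2 (22 < margin ≤ 33): 1 records, sum = 27 × 1.1 = 29.7
Step 3: Tier 3 (margin > 33): 5 records, sum = 206 × 1.2 = 247.2
Step 4: Final sum = 54.0 + 29.7 + 247.2 = 330.9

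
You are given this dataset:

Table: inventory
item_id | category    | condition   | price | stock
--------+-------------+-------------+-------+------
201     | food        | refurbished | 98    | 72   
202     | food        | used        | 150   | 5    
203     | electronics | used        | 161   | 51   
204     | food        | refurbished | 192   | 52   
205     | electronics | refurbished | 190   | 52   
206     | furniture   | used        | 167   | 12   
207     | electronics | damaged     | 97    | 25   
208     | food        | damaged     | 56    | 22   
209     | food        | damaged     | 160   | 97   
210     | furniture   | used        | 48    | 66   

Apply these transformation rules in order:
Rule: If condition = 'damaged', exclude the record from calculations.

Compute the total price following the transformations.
1006

Step 1: Identify records where condition = 'damaged'
Step 2: The excluded records sum to 313
Step 3: Original total price = 1319
Step 4: Remaining total = 1319 - 313 = 1006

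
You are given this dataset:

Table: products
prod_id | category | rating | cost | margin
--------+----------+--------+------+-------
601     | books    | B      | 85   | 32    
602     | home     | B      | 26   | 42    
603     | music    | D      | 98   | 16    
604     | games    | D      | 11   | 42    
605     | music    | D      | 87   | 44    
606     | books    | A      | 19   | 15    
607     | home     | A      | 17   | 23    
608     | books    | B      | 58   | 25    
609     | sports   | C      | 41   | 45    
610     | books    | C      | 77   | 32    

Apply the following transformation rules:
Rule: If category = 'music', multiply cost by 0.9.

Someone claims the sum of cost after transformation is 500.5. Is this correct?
Yes, the result is correct.

Step 1: Calculate the correct sum after transformation
Step 2: Apply multiplier 0.9 to records where category = 'music'
Step 3: Correct result = 500.5
Step 4: Claimed result = 500.5
Step 5: 500.5 = 500.5 ✓
Conclusion: The claimed result is correct.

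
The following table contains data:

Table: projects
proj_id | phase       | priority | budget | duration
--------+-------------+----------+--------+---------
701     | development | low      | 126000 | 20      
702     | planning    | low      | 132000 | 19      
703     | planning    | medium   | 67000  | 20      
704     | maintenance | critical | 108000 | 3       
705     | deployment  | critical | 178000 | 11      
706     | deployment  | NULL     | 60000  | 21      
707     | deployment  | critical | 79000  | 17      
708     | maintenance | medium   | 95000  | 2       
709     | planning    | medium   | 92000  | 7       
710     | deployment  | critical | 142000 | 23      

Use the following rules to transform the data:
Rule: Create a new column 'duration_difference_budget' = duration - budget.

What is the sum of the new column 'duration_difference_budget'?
-1078857

Step 1: For each record, compute duration - budget
Example calculations:
  20 - 126000 = -125980
  19 - 132000 = -131981
  20 - 67000 = -66980
  ...
Step 2: Sum all derived values
Step 3: Total = -1078857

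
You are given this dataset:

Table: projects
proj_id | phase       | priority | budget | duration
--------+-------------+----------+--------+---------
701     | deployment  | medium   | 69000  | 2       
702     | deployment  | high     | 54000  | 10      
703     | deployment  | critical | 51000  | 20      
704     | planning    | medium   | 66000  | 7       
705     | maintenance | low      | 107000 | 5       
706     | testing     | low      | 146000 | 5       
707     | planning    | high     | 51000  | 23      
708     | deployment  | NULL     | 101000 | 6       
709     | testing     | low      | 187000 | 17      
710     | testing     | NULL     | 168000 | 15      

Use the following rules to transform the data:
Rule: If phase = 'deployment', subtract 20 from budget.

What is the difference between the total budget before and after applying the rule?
80

Step 1: Original sum of budget = 1000000
Step 2: 4 records have phase = 'deployment'
Step 3: Each affected record changes by -20
Step 4: Total change = 4 × -20 = -80
Step 5: New sum = 1000000 + -80 = 999920
Step 6: Difference = |999920 - 1000000| = 80
        (Sum decreased by 80)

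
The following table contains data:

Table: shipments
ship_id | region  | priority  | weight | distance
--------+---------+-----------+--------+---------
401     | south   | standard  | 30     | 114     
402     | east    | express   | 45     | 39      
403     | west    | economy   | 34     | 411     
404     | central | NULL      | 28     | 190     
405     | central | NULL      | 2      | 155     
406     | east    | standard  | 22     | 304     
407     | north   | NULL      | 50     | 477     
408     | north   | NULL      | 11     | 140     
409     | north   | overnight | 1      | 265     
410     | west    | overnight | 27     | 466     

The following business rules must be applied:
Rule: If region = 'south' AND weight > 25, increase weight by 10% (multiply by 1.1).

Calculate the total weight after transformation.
253.0

Step 1: Find records where region = 'south' AND weight > 25
Step 2: 1 records match, summing to 30
Step 3: After multiplier: 30 × 1.1 = 33.0
Step 4: Unaffected records sum: 220
Step 5: Final sum = 33.0 + 220 = 253.0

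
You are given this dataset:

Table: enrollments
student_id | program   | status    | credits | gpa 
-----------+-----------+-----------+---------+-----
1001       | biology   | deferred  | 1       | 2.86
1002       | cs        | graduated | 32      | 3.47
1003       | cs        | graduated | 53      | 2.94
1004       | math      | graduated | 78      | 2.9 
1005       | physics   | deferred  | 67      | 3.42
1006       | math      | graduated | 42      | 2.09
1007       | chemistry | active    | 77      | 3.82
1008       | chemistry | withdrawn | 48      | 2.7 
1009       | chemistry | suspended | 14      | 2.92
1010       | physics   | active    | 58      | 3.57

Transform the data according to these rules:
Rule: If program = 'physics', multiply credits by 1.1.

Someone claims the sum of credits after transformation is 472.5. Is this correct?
No, the correct result is 482.5.

Step 1: Calculate the correct sum after transformation
Step 2: Apply multiplier 1.1 to records where program = 'physics'
Step 3: Correct result = 482.5
Step 4: Claimed result = 472.5
Step 5: 482.5 ≠ 472.5
Conclusion: The claimed result is incorrect. The correct answer is 482.5.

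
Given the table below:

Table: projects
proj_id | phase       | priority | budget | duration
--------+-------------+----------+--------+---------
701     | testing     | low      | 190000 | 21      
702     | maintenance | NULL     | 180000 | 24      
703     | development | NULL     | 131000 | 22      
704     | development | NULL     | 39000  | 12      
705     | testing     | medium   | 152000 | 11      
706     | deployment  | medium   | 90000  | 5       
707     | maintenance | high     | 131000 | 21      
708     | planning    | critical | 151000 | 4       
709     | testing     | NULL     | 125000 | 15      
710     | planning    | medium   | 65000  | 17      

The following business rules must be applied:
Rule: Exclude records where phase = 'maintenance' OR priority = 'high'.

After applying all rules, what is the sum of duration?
107

Step 1: Find records where phase = 'maintenance' OR priority = 'high'
Step 2: 2 records match, summing to 45
Step 3: Original sum: 152
Step 4: Remaining sum = 152 - 45 = 107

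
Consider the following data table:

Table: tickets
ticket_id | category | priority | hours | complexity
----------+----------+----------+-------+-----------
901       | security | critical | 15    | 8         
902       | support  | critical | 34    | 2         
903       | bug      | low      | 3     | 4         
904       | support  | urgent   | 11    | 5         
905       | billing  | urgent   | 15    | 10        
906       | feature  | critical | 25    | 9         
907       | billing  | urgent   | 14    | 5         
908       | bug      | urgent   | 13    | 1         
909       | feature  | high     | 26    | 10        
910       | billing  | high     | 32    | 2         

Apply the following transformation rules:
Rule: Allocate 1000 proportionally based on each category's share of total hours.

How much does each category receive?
billing: 324.47, bug: 85.11, feature: 271.28, security: 79.79, support: 239.36

Step 1: Calculate total hours = 188
Step 2: Calculate each category's proportion:
  billing: 61/188 = 32.45% → 324.47
  bug: 16/188 = 8.51% → 85.11
  feature: 51/188 = 27.13% → 271.28
  security: 15/188 = 7.98% → 79.79
  support: 45/188 = 23.94% → 239.36
Step 3: Verify: sum of allocations ≈ 1000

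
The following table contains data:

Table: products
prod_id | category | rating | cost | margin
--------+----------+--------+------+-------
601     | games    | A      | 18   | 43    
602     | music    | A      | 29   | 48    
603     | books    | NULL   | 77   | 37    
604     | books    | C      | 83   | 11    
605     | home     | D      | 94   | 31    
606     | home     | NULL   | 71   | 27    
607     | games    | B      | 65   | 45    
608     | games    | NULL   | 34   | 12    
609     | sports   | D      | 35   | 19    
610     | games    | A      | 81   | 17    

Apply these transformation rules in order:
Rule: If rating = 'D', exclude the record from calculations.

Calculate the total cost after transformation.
458

Step 1: Identify records where rating = 'D'
Step 2: The excluded records sum to 129
Step 3: Original total cost = 587
Step 4: Remaining total = 587 - 129 = 458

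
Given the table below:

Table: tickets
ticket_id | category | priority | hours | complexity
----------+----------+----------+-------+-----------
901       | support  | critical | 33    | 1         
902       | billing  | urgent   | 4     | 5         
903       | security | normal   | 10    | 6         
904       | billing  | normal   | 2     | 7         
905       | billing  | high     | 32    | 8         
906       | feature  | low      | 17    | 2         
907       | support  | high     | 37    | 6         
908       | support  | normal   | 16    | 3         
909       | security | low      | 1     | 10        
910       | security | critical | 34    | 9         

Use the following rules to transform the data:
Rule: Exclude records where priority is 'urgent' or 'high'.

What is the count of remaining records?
7

Step 1: Count records to exclude
  - 1 (urgent) + 2 (high) = 3 records
Step 2: Total records: 10
Step 3: Remaining = 10 - 3 = 7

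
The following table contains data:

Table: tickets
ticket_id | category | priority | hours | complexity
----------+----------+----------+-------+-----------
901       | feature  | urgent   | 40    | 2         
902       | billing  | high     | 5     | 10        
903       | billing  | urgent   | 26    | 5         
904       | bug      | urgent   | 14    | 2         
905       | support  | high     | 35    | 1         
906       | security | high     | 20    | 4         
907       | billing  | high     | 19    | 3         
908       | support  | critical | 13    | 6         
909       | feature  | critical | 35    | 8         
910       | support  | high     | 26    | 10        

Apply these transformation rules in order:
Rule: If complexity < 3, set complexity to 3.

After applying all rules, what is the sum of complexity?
55

Step 1: 3 records have complexity < 3
Step 2: These records originally summed to 5
Step 3: After setting to minimum: 3 × 3 = 9
Step 4: Unaffected records sum: 46
Step 5: Final sum = 9 + 46 = 55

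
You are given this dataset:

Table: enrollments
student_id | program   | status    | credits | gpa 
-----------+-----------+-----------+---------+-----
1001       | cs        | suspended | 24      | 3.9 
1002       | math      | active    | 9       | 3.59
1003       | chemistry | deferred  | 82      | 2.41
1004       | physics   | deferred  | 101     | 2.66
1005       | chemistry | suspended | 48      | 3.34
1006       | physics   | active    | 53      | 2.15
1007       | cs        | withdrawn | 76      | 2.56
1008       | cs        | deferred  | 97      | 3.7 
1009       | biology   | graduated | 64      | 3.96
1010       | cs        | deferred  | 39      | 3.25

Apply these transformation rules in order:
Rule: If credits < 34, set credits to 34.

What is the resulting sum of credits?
628

Step 1: 2 records have credits < 34
Step 2: These records originally summed to 33
Step 3: After setting to minimum: 2 × 34 = 68
Step 4: Unaffected records sum: 560
Step 5: Final sum = 68 + 560 = 628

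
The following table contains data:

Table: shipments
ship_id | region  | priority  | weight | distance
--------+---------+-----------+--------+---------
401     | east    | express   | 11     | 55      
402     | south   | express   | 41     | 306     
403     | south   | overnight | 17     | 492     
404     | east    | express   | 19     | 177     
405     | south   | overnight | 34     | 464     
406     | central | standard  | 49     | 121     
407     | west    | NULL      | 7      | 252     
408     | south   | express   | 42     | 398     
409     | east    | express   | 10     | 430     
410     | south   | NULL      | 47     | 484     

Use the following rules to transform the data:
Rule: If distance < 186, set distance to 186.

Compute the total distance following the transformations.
3384

Step 1: 3 records have distance < 186
Step 2: These records originally summed to 353
Step 3: After setting to minimum: 3 × 186 = 558
Step 4: Unaffected records sum: 2826
Step 5: Final sum = 558 + 2826 = 3384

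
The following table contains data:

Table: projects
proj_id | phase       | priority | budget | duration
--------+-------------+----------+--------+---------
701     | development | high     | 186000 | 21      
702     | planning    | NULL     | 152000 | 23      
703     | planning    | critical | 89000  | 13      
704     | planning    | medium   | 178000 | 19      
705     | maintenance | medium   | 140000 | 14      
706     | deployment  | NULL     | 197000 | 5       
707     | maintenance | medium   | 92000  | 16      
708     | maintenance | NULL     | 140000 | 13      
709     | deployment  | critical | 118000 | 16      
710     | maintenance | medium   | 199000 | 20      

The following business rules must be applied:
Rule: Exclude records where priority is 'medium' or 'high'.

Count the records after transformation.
5

Step 1: Count records to exclude
  - 4 (medium) + 1 (high) = 5 records
Step 2: Total records: 10
Step 3: Remaining = 10 - 5 = 5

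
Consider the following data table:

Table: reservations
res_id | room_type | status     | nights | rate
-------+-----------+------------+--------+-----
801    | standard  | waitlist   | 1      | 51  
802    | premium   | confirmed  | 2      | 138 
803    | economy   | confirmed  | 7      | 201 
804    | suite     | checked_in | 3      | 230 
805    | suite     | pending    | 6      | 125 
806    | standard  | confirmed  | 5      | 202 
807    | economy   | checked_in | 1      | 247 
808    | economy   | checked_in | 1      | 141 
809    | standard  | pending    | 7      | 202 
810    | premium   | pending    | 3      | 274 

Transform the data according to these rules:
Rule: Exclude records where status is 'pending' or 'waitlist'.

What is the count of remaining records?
6

Step 1: Count records to exclude
  - 3 (pending) + 1 (waitlist) = 4 records
Step 2: Total records: 10
Step 3: Remaining = 10 - 4 = 6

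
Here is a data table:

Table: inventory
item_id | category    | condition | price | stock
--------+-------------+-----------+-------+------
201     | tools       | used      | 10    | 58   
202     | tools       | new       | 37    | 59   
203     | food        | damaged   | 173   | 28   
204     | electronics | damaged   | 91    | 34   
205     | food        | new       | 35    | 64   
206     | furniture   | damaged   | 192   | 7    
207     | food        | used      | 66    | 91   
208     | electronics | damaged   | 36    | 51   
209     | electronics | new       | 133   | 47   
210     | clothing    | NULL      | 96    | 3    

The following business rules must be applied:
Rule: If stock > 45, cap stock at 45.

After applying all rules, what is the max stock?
45

Step 1: Original maximum stock = 91
Step 2: Apply cap at 45
Step 3: 6 records had stock > 45 and were capped
Step 4: Maximum after transformation = 45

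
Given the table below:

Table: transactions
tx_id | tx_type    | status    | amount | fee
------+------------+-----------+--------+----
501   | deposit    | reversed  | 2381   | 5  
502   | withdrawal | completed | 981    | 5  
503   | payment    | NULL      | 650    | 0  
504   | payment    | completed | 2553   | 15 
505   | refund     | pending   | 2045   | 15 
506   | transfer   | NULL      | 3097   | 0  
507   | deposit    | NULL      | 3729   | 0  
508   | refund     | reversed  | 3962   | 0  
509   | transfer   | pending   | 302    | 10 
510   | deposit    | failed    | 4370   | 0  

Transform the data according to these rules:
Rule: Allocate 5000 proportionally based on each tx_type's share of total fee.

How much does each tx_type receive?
deposit: 500.0, payment: 1500.0, refund: 1500.0, transfer: 1000.0, withdrawal: 500.0

Step 1: Calculate total fee = 50
Step 2: Calculate each tx_type's proportion:
  deposit: 5/50 = 10.00% → 500.0
  payment: 15/50 = 30.00% → 1500.0
  refund: 15/50 = 30.00% → 1500.0
  transfer: 10/50 = 20.00% → 1000.0
  withdrawal: 5/50 = 10.00% → 500.0
Step 3: Verify: sum of allocations ≈ 5000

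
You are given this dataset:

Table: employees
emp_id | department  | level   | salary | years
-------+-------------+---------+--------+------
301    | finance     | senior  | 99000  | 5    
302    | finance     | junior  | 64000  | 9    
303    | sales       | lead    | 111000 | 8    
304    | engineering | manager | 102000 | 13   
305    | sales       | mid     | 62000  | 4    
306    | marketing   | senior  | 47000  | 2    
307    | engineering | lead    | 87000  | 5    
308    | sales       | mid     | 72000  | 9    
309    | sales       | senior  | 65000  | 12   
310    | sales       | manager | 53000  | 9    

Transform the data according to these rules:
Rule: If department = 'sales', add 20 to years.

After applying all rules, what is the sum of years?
176

Step 1: Count records where department = 'sales': 5
Step 2: Total bonus added: 5 × 20 = 100
Step 3: Original sum of years: 76
Step 4: Final sum = 76 + 100 = 176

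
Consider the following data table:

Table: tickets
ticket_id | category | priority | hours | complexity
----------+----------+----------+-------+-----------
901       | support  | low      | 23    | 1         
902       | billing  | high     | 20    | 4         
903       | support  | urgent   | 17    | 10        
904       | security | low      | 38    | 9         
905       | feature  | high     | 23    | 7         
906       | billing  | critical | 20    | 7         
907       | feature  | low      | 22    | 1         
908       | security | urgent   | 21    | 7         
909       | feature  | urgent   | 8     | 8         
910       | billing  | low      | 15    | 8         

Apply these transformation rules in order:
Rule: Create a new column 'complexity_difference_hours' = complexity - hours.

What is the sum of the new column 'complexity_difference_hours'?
-145

Step 1: For each record, compute complexity - hours
Example calculations:
  1 - 23 = -22
  4 - 20 = -16
  10 - 17 = -7
  ...
Step 2: Sum all derived values
Step 3: Total = -145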